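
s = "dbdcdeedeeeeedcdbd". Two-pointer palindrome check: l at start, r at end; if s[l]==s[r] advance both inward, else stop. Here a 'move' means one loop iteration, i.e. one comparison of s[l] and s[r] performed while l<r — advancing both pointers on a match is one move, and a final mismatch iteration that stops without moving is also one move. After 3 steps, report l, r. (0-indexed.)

[0,17] 'd'=='d' → l++,r--
[1,16] 'b'=='b' → l++,r--
[2,15] 'd'=='d' → l++,r--

l=3, r=14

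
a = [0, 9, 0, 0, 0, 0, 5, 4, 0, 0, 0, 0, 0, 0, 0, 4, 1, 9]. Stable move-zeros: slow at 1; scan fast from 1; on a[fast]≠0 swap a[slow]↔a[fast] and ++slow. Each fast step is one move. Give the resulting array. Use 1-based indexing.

[9, 5, 4, 4, 1, 9, 0, 0, 0, 0, 0, 0, 0, 0, 0, 0, 0, 0]

slow=1 fast=1: a[fast]=0, fast++
slow=1 fast=2: a[fast]=9≠0 swap→a[1]=9, slow++,fast++
slow=2 fast=3: a[fast]=0, fast++
slow=2 fast=4: a[fast]=0, fast++
slow=2 fast=5: a[fast]=0, fast++
slow=2 fast=6: a[fast]=0, fast++
slow=2 fast=7: a[fast]=5≠0 swap→a[2]=5, slow++,fast++
slow=3 fast=8: a[fast]=4≠0 swap→a[3]=4, slow++,fast++
slow=4 fast=9: a[fast]=0, fast++
slow=4 fast=10: a[fast]=0, fast++
slow=4 fast=11: a[fast]=0, fast++
slow=4 fast=12: a[fast]=0, fast++
slow=4 fast=13: a[fast]=0, fast++
slow=4 fast=14: a[fast]=0, fast++
slow=4 fast=15: a[fast]=0, fast++
slow=4 fast=16: a[fast]=4≠0 swap→a[4]=4, slow++,fast++
slow=5 fast=17: a[fast]=1≠0 swap→a[5]=1, slow++,fast++
slow=6 fast=18: a[fast]=9≠0 swap→a[6]=9, slow++,fast++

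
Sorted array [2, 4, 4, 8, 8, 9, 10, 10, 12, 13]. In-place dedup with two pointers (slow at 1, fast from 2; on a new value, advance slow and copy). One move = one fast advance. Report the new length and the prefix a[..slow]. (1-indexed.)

slow=1 fast=2: a[fast]=4≠a[slow]=2 write a[2]=4, slow++,fast++
slow=2 fast=3: a[fast]=4=a[slow] dup, fast++
slow=2 fast=4: a[fast]=8≠a[slow]=4 write a[3]=8, slow++,fast++
slow=3 fast=5: a[fast]=8=a[slow] dup, fast++
slow=3 fast=6: a[fast]=9≠a[slow]=8 write a[4]=9, slow++,fast++
slow=4 fast=7: a[fast]=10≠a[slow]=9 write a[5]=10, slow++,fast++
slow=5 fast=8: a[fast]=10=a[slow] dup, fast++
slow=5 fast=9: a[fast]=12≠a[slow]=10 write a[6]=12, slow++,fast++
slow=6 fast=10: a[fast]=13≠a[slow]=12 write a[7]=13, slow++,fast++

length 7; prefix = [2, 4, 8, 9, 10, 12, 13]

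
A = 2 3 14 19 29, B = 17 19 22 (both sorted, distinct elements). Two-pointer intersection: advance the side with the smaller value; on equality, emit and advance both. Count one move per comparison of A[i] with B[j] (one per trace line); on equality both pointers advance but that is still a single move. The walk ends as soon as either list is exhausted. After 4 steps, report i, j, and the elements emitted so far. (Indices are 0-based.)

i=0 j=0: 2<17, i++
i=1 j=0: 3<17, i++
i=2 j=0: 14<17, i++
i=3 j=0: 19>17, j++

i=3, j=1, emitted=[]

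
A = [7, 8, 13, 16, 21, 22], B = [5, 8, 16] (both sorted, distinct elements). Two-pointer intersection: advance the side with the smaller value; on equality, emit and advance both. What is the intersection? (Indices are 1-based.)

intersection = [8, 16]

[i=1,j=1] 7>5 → j++
[i=1,j=2] 7<8 → i++
[i=2,j=2] 8==8 emit → i++,j++
[i=3,j=3] 13<16 → i++
[i=4,j=3] 16==16 emit → i++,j++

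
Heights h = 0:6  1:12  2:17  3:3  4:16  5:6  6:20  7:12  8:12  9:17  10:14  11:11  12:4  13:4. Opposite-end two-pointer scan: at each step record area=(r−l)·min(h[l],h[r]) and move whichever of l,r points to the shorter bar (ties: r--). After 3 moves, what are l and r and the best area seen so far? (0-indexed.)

l=1, r=11, best area=66

l=0 r=13: min(6,4)*13=52 best=52 *, r--
l=0 r=12: min(6,4)*12=48 best=52, r--
l=0 r=11: min(6,11)*11=66 best=66 *, l++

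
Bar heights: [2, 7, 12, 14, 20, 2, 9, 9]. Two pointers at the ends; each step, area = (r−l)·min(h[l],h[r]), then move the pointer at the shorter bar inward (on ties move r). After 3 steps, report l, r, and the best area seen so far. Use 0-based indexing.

l=2, r=6, best area=45

[0,7] min(2,9)*7=14 best=14 * → l++
[1,7] min(7,9)*6=42 best=42 * → l++
[2,7] min(12,9)*5=45 best=45 * → r--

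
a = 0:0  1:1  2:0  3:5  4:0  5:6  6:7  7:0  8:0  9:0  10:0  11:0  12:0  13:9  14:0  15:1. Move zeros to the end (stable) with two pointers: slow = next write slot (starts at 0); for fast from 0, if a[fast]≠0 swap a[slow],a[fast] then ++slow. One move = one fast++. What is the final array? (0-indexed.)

[1, 5, 6, 7, 9, 1, 0, 0, 0, 0, 0, 0, 0, 0, 0, 0]

(s=0,f=0) a[fast]=0 → fast++
(s=0,f=1) a[fast]=1≠0 swap→a[0]=1 → slow++,fast++
(s=1,f=2) a[fast]=0 → fast++
(s=1,f=3) a[fast]=5≠0 swap→a[1]=5 → slow++,fast++
(s=2,f=4) a[fast]=0 → fast++
(s=2,f=5) a[fast]=6≠0 swap→a[2]=6 → slow++,fast++
(s=3,f=6) a[fast]=7≠0 swap→a[3]=7 → slow++,fast++
(s=4,f=7) a[fast]=0 → fast++
(s=4,f=8) a[fast]=0 → fast++
(s=4,f=9) a[fast]=0 → fast++
(s=4,f=10) a[fast]=0 → fast++
(s=4,f=11) a[fast]=0 → fast++
(s=4,f=12) a[fast]=0 → fast++
(s=4,f=13) a[fast]=9≠0 swap→a[4]=9 → slow++,fast++
(s=5,f=14) a[fast]=0 → fast++
(s=5,f=15) a[fast]=1≠0 swap→a[5]=1 → slow++,fast++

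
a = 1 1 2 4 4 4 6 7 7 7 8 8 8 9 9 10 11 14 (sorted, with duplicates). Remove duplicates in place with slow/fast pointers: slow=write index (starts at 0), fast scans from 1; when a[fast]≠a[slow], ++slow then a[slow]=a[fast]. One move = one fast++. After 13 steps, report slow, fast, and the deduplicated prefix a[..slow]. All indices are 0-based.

(s=0,f=1) a[fast]=1=a[slow] dup → fast++
(s=0,f=2) a[fast]=2≠a[slow]=1 write a[1]=2 → slow++,fast++
(s=1,f=3) a[fast]=4≠a[slow]=2 write a[2]=4 → slow++,fast++
(s=2,f=4) a[fast]=4=a[slow] dup → fast++
(s=2,f=5) a[fast]=4=a[slow] dup → fast++
(s=2,f=6) a[fast]=6≠a[slow]=4 write a[3]=6 → slow++,fast++
(s=3,f=7) a[fast]=7≠a[slow]=6 write a[4]=7 → slow++,fast++
(s=4,f=8) a[fast]=7=a[slow] dup → fast++
(s=4,f=9) a[fast]=7=a[slow] dup → fast++
(s=4,f=10) a[fast]=8≠a[slow]=7 write a[5]=8 → slow++,fast++
(s=5,f=11) a[fast]=8=a[slow] dup → fast++
(s=5,f=12) a[fast]=8=a[slow] dup → fast++
(s=5,f=13) a[fast]=9≠a[slow]=8 write a[6]=9 → slow++,fast++

slow=6, fast=14, prefix=[1, 2, 4, 6, 7, 8, 9]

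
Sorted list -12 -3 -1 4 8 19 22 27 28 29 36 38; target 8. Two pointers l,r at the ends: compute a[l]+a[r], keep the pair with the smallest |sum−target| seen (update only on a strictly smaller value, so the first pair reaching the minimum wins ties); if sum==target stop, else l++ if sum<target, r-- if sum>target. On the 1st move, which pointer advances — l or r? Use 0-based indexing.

l=0 r=11: -12+38=26 d=18 *, r--

r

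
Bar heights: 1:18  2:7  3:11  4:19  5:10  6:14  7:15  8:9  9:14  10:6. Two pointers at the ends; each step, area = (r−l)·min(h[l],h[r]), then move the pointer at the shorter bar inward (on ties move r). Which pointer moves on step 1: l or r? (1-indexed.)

[1,10] min(18,6)*9=54 best=54 * → r--

r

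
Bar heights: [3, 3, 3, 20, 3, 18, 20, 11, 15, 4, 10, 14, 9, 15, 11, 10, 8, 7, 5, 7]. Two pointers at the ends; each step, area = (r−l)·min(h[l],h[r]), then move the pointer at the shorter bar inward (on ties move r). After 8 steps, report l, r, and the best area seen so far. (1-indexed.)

l=4, r=15, best area=120

l=1 r=20: min(3,7)*19=57 best=57 *, l++
l=2 r=20: min(3,7)*18=54 best=57, l++
l=3 r=20: min(3,7)*17=51 best=57, l++
l=4 r=20: min(20,7)*16=112 best=112 *, r--
l=4 r=19: min(20,5)*15=75 best=112, r--
l=4 r=18: min(20,7)*14=98 best=112, r--
l=4 r=17: min(20,8)*13=104 best=112, r--
l=4 r=16: min(20,10)*12=120 best=120 *, r--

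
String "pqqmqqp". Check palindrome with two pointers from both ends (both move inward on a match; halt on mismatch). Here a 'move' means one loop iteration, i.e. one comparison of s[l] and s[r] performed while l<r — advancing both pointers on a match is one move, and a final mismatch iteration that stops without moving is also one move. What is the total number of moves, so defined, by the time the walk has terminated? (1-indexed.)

[1,7] 'p'=='p' → l++,r--
[2,6] 'q'=='q' → l++,r--
[3,5] 'q'=='q' → l++,r--

3 moves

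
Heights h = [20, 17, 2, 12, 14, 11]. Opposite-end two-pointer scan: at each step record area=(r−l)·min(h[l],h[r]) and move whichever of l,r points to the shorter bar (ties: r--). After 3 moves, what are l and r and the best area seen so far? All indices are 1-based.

[1,6] min(20,11)*5=55 best=55 * → r--
[1,5] min(20,14)*4=56 best=56 * → r--
[1,4] min(20,12)*3=36 best=56 → r--

l=1, r=3, best area=56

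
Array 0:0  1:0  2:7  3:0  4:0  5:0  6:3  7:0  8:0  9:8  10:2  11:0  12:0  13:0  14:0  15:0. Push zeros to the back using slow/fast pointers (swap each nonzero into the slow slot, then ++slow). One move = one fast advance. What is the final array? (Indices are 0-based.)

[7, 3, 8, 2, 0, 0, 0, 0, 0, 0, 0, 0, 0, 0, 0, 0]

(s=0,f=0) a[fast]=0 → fast++
(s=0,f=1) a[fast]=0 → fast++
(s=0,f=2) a[fast]=7≠0 swap→a[0]=7 → slow++,fast++
(s=1,f=3) a[fast]=0 → fast++
(s=1,f=4) a[fast]=0 → fast++
(s=1,f=5) a[fast]=0 → fast++
(s=1,f=6) a[fast]=3≠0 swap→a[1]=3 → slow++,fast++
(s=2,f=7) a[fast]=0 → fast++
(s=2,f=8) a[fast]=0 → fast++
(s=2,f=9) a[fast]=8≠0 swap→a[2]=8 → slow++,fast++
(s=3,f=10) a[fast]=2≠0 swap→a[3]=2 → slow++,fast++
(s=4,f=11) a[fast]=0 → fast++
(s=4,f=12) a[fast]=0 → fast++
(s=4,f=13) a[fast]=0 → fast++
(s=4,f=14) a[fast]=0 → fast++
(s=4,f=15) a[fast]=0 → fast++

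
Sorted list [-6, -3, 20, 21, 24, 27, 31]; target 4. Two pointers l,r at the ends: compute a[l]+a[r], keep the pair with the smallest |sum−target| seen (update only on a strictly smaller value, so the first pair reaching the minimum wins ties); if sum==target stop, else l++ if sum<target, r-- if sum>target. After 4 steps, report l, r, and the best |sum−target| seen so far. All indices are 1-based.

l=1 r=7: -6+31=25 d=21 *, r--
l=1 r=6: -6+27=21 d=17 *, r--
l=1 r=5: -6+24=18 d=14 *, r--
l=1 r=4: -6+21=15 d=11 *, r--

l=1, r=3, best |Δ|=11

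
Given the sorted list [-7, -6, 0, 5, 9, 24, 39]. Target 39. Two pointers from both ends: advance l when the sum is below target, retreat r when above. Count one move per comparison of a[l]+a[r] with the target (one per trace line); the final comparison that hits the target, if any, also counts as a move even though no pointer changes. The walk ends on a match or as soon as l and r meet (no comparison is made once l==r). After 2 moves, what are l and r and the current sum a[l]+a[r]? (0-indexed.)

l=0 r=6: -7+39=32 <39, l++
l=1 r=6: -6+39=33 <39, l++

l=2, r=6, sum=39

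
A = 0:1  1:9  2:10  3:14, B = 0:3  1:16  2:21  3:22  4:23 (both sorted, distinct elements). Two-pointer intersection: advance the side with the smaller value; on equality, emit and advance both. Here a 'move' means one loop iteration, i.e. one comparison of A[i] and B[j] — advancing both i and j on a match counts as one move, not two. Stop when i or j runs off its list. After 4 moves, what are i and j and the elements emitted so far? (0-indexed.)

i=0 j=0: 1<3, i++
i=1 j=0: 9>3, j++
i=1 j=1: 9<16, i++
i=2 j=1: 10<16, i++

i=3, j=1, emitted=[]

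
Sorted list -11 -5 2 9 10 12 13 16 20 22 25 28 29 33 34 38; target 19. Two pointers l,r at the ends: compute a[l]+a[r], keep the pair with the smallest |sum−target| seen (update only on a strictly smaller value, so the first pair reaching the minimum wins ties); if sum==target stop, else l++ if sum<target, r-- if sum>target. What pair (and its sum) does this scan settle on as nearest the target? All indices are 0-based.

[0,15] -11+38=27 d=8 * → r--
[0,14] -11+34=23 d=4 * → r--
[0,13] -11+33=22 d=3 * → r--
[0,12] -11+29=18 d=1 * → l++
[1,12] -5+29=24 d=5 → r--
[1,11] -5+28=23 d=4 → r--
[1,10] -5+25=20 d=1 → r--
[1,9] -5+22=17 d=2 → l++
[2,9] 2+22=24 d=5 → r--
[2,8] 2+20=22 d=3 → r--
[2,7] 2+16=18 d=1 → l++
[3,7] 9+16=25 d=6 → r--
[3,6] 9+13=22 d=3 → r--
[3,5] 9+12=21 d=2 → r--
[3,4] 9+10=19 d=0 * → stop

pair (9, 10) with sum 19 (|Δ|=0)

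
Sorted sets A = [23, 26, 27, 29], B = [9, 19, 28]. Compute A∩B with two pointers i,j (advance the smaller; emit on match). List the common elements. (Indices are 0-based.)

[i=0,j=0] 23>9 → j++
[i=0,j=1] 23>19 → j++
[i=0,j=2] 23<28 → i++
[i=1,j=2] 26<28 → i++
[i=2,j=2] 27<28 → i++
[i=3,j=2] 29>28 → j++

intersection = []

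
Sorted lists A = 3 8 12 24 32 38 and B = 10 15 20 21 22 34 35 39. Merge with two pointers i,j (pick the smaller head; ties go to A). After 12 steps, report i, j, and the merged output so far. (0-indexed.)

i=0 j=0: A[i]=3<=B[j]=10 take 3, i++
i=1 j=0: A[i]=8<=B[j]=10 take 8, i++
i=2 j=0: A[i]=12>B[j]=10 take 10, j++
i=2 j=1: A[i]=12<=B[j]=15 take 12, i++
i=3 j=1: A[i]=24>B[j]=15 take 15, j++
i=3 j=2: A[i]=24>B[j]=20 take 20, j++
i=3 j=3: A[i]=24>B[j]=21 take 21, j++
i=3 j=4: A[i]=24>B[j]=22 take 22, j++
i=3 j=5: A[i]=24<=B[j]=34 take 24, i++
i=4 j=5: A[i]=32<=B[j]=34 take 32, i++
i=5 j=5: A[i]=38>B[j]=34 take 34, j++
i=5 j=6: A[i]=38>B[j]=35 take 35, j++

i=5, j=7, merged so far=[3, 8, 10, 12, 15, 20, 21, 22, 24, 32, 34, 35]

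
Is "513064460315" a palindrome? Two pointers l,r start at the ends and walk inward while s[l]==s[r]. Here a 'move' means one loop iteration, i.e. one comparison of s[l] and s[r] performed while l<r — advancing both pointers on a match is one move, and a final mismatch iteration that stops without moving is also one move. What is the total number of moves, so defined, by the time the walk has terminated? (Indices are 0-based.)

6 moves

[0,11] '5'=='5' → l++,r--
[1,10] '1'=='1' → l++,r--
[2,9] '3'=='3' → l++,r--
[3,8] '0'=='0' → l++,r--
[4,7] '6'=='6' → l++,r--
[5,6] '4'=='4' → l++,r--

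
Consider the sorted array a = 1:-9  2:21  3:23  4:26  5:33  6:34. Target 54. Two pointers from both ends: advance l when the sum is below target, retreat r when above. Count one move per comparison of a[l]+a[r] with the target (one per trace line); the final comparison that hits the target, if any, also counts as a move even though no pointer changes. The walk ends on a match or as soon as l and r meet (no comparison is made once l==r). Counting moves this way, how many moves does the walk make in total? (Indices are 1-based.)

[1,6] -9+34=25 <54 → l++
[2,6] 21+34=55 >54 → r--
[2,5] 21+33=54 → found

3 moves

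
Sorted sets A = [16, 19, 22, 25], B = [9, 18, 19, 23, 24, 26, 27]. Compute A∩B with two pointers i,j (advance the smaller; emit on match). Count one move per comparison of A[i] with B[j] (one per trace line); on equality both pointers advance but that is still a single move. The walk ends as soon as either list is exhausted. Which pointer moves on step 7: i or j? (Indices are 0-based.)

j

i=0 j=0: 16>9, j++
i=0 j=1: 16<18, i++
i=1 j=1: 19>18, j++
i=1 j=2: 19==19 emit, i++,j++
i=2 j=3: 22<23, i++
i=3 j=3: 25>23, j++
i=3 j=4: 25>24, j++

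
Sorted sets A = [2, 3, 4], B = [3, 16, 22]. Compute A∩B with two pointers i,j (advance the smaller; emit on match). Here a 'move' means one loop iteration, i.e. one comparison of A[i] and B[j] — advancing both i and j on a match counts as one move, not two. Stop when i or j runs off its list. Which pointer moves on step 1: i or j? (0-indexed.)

i

i=0 j=0: 2<3, i++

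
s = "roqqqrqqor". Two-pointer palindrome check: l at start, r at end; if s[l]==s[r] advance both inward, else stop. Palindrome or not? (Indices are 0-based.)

l=0 r=9: 'r'=='r', l++,r--
l=1 r=8: 'o'=='o', l++,r--
l=2 r=7: 'q'=='q', l++,r--
l=3 r=6: 'q'=='q', l++,r--
l=4 r=5: 'q'!='r', stop

not a palindrome (mismatch at 4,5)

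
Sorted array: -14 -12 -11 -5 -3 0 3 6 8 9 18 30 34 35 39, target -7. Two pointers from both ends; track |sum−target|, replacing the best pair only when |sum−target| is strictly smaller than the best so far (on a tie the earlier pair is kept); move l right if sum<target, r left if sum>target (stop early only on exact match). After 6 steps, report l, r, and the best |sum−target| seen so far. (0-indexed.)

l=0, r=8, best |Δ|=2

l=0 r=14: -14+39=25 d=32 *, r--
l=0 r=13: -14+35=21 d=28 *, r--
l=0 r=12: -14+34=20 d=27 *, r--
l=0 r=11: -14+30=16 d=23 *, r--
l=0 r=10: -14+18=4 d=11 *, r--
l=0 r=9: -14+9=-5 d=2 *, r--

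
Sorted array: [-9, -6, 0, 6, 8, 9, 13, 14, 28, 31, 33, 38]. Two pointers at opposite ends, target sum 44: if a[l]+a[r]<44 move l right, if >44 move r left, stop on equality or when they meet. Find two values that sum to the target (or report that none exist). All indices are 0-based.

(6, 38)

l=0 r=11: -9+38=29 <44, l++
l=1 r=11: -6+38=32 <44, l++
l=2 r=11: 0+38=38 <44, l++
l=3 r=11: 6+38=44, found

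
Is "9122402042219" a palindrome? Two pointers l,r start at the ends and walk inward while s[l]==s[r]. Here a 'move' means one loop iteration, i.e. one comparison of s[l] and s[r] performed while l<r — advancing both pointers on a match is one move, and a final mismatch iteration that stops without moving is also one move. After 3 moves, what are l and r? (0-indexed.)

l=3, r=9

[0,12] '9'=='9' → l++,r--
[1,11] '1'=='1' → l++,r--
[2,10] '2'=='2' → l++,r--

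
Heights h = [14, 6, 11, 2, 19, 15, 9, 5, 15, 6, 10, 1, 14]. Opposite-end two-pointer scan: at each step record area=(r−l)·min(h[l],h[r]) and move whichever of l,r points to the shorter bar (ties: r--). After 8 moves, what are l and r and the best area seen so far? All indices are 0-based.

[0,12] min(14,14)*12=168 best=168 * → r--
[0,11] min(14,1)*11=11 best=168 → r--
[0,10] min(14,10)*10=100 best=168 → r--
[0,9] min(14,6)*9=54 best=168 → r--
[0,8] min(14,15)*8=112 best=168 → l++
[1,8] min(6,15)*7=42 best=168 → l++
[2,8] min(11,15)*6=66 best=168 → l++
[3,8] min(2,15)*5=10 best=168 → l++

l=4, r=8, best area=168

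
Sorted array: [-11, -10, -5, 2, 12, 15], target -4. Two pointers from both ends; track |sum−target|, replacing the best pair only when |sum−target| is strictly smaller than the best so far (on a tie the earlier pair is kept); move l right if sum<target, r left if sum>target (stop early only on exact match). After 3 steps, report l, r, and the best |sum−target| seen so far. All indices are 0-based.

l=1, r=3, best |Δ|=5

l=0 r=5: -11+15=4 d=8 *, r--
l=0 r=4: -11+12=1 d=5 *, r--
l=0 r=3: -11+2=-9 d=5, l++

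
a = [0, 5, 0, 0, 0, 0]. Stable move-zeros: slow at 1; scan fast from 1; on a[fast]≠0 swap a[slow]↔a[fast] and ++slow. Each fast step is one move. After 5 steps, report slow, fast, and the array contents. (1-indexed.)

slow=2, fast=6, a=[5, 0, 0, 0, 0, 0]

slow=1 fast=1: a[fast]=0, fast++
slow=1 fast=2: a[fast]=5≠0 swap→a[1]=5, slow++,fast++
slow=2 fast=3: a[fast]=0, fast++
slow=2 fast=4: a[fast]=0, fast++
slow=2 fast=5: a[fast]=0, fast++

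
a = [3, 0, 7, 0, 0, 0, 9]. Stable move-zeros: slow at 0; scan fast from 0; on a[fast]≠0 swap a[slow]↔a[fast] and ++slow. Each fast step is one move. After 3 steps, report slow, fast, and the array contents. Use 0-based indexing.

slow=2, fast=3, a=[3, 7, 0, 0, 0, 0, 9]

slow=0 fast=0: a[fast]=3≠0 swap→a[0]=3, slow++,fast++
slow=1 fast=1: a[fast]=0, fast++
slow=1 fast=2: a[fast]=7≠0 swap→a[1]=7, slow++,fast++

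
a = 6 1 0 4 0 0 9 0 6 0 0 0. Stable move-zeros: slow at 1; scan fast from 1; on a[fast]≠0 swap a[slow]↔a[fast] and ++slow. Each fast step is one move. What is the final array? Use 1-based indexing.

[6, 1, 4, 9, 6, 0, 0, 0, 0, 0, 0, 0]

slow=1 fast=1: a[fast]=6≠0 swap→a[1]=6, slow++,fast++
slow=2 fast=2: a[fast]=1≠0 swap→a[2]=1, slow++,fast++
slow=3 fast=3: a[fast]=0, fast++
slow=3 fast=4: a[fast]=4≠0 swap→a[3]=4, slow++,fast++
slow=4 fast=5: a[fast]=0, fast++
slow=4 fast=6: a[fast]=0, fast++
slow=4 fast=7: a[fast]=9≠0 swap→a[4]=9, slow++,fast++
slow=5 fast=8: a[fast]=0, fast++
slow=5 fast=9: a[fast]=6≠0 swap→a[5]=6, slow++,fast++
slow=6 fast=10: a[fast]=0, fast++
slow=6 fast=11: a[fast]=0, fast++
slow=6 fast=12: a[fast]=0, fast++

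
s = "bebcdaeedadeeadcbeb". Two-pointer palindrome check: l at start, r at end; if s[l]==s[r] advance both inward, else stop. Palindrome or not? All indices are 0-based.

palindrome

l=0 r=18: 'b'=='b', l++,r--
l=1 r=17: 'e'=='e', l++,r--
l=2 r=16: 'b'=='b', l++,r--
l=3 r=15: 'c'=='c', l++,r--
l=4 r=14: 'd'=='d', l++,r--
l=5 r=13: 'a'=='a', l++,r--
l=6 r=12: 'e'=='e', l++,r--
l=7 r=11: 'e'=='e', l++,r--
l=8 r=10: 'd'=='d', l++,r--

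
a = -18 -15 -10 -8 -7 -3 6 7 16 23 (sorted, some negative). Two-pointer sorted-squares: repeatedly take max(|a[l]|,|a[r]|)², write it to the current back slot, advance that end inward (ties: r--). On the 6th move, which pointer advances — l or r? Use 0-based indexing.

l

[0,9] |-18|<=|23| out[9]=529 → r--
[0,8] |-18|>|16| out[8]=324 → l++
[1,8] |-15|<=|16| out[7]=256 → r--
[1,7] |-15|>|7| out[6]=225 → l++
[2,7] |-10|>|7| out[5]=100 → l++
[3,7] |-8|>|7| out[4]=64 → l++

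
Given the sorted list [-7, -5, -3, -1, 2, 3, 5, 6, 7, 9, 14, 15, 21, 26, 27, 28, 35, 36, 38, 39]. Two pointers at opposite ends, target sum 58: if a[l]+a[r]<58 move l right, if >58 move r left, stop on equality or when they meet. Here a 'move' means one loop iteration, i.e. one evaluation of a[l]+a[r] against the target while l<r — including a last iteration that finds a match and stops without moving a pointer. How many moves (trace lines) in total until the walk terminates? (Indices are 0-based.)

[0,19] -7+39=32 <58 → l++
[1,19] -5+39=34 <58 → l++
[2,19] -3+39=36 <58 → l++
[3,19] -1+39=38 <58 → l++
[4,19] 2+39=41 <58 → l++
[5,19] 3+39=42 <58 → l++
[6,19] 5+39=44 <58 → l++
[7,19] 6+39=45 <58 → l++
[8,19] 7+39=46 <58 → l++
[9,19] 9+39=48 <58 → l++
[10,19] 14+39=53 <58 → l++
[11,19] 15+39=54 <58 → l++
[12,19] 21+39=60 >58 → r--
[12,18] 21+38=59 >58 → r--
[12,17] 21+36=57 <58 → l++
[13,17] 26+36=62 >58 → r--
[13,16] 26+35=61 >58 → r--
[13,15] 26+28=54 <58 → l++
[14,15] 27+28=55 <58 → l++

19 moves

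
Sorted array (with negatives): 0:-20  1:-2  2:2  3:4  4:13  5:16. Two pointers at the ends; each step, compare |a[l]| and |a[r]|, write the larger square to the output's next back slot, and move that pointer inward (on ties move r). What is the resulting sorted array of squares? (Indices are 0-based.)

[4, 4, 16, 169, 256, 400]

l=0 r=5: |-20|>|16| out[5]=400, l++
l=1 r=5: |-2|<=|16| out[4]=256, r--
l=1 r=4: |-2|<=|13| out[3]=169, r--
l=1 r=3: |-2|<=|4| out[2]=16, r--
l=1 r=2: |-2|<=|2| out[1]=4, r--
l=1 r=1: |-2|<=|-2| out[0]=4, r--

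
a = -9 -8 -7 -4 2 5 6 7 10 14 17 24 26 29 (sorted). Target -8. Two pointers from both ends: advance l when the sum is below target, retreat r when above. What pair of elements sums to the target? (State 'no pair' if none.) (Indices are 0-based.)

no pair

[0,13] -9+29=20 >-8 → r--
[0,12] -9+26=17 >-8 → r--
[0,11] -9+24=15 >-8 → r--
[0,10] -9+17=8 >-8 → r--
[0,9] -9+14=5 >-8 → r--
[0,8] -9+10=1 >-8 → r--
[0,7] -9+7=-2 >-8 → r--
[0,6] -9+6=-3 >-8 → r--
[0,5] -9+5=-4 >-8 → r--
[0,4] -9+2=-7 >-8 → r--
[0,3] -9+-4=-13 <-8 → l++
[1,3] -8+-4=-12 <-8 → l++
[2,3] -7+-4=-11 <-8 → l++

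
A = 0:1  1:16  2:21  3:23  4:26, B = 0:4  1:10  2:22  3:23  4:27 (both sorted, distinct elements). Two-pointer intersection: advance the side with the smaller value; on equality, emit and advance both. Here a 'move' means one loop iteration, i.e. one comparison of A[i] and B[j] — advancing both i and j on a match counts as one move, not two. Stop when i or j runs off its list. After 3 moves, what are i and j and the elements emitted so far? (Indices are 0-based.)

i=1, j=2, emitted=[]

i=0 j=0: 1<4, i++
i=1 j=0: 16>4, j++
i=1 j=1: 16>10, j++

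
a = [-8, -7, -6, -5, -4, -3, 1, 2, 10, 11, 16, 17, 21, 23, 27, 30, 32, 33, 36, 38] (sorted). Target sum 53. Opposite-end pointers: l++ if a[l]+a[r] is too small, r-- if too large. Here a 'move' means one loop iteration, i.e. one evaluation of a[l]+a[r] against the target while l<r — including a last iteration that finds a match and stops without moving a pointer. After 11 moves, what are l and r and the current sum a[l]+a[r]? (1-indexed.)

l=11, r=19, sum=52

[1,20] -8+38=30 <53 → l++
[2,20] -7+38=31 <53 → l++
[3,20] -6+38=32 <53 → l++
[4,20] -5+38=33 <53 → l++
[5,20] -4+38=34 <53 → l++
[6,20] -3+38=35 <53 → l++
[7,20] 1+38=39 <53 → l++
[8,20] 2+38=40 <53 → l++
[9,20] 10+38=48 <53 → l++
[10,20] 11+38=49 <53 → l++
[11,20] 16+38=54 >53 → r--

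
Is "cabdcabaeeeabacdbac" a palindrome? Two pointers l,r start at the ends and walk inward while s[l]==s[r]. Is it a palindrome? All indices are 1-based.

palindrome

l=1 r=19: 'c'=='c', l++,r--
l=2 r=18: 'a'=='a', l++,r--
l=3 r=17: 'b'=='b', l++,r--
l=4 r=16: 'd'=='d', l++,r--
l=5 r=15: 'c'=='c', l++,r--
l=6 r=14: 'a'=='a', l++,r--
l=7 r=13: 'b'=='b', l++,r--
l=8 r=12: 'a'=='a', l++,r--
l=9 r=11: 'e'=='e', l++,r--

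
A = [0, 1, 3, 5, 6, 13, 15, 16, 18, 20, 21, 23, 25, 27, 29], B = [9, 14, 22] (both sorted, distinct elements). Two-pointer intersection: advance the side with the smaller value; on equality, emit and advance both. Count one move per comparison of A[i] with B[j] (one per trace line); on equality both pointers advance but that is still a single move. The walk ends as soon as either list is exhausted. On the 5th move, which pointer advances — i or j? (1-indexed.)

i

i=1 j=1: 0<9, i++
i=2 j=1: 1<9, i++
i=3 j=1: 3<9, i++
i=4 j=1: 5<9, i++
i=5 j=1: 6<9, i++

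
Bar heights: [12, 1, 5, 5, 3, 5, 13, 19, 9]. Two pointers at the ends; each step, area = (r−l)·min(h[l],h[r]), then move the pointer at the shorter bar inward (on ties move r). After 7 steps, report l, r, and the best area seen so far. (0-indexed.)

l=6, r=7, best area=84

l=0 r=8: min(12,9)*8=72 best=72 *, r--
l=0 r=7: min(12,19)*7=84 best=84 *, l++
l=1 r=7: min(1,19)*6=6 best=84, l++
l=2 r=7: min(5,19)*5=25 best=84, l++
l=3 r=7: min(5,19)*4=20 best=84, l++
l=4 r=7: min(3,19)*3=9 best=84, l++
l=5 r=7: min(5,19)*2=10 best=84, l++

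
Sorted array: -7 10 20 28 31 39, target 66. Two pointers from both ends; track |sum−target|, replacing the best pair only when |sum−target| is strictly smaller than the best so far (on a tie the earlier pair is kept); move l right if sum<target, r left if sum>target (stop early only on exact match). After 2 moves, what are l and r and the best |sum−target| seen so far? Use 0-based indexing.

l=2, r=5, best |Δ|=17

[0,5] -7+39=32 d=34 * → l++
[1,5] 10+39=49 d=17 * → l++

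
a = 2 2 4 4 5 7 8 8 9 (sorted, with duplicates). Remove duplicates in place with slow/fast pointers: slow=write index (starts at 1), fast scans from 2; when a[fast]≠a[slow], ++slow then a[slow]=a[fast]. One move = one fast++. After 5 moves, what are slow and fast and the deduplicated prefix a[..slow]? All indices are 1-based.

slow=1 fast=2: a[fast]=2=a[slow] dup, fast++
slow=1 fast=3: a[fast]=4≠a[slow]=2 write a[2]=4, slow++,fast++
slow=2 fast=4: a[fast]=4=a[slow] dup, fast++
slow=2 fast=5: a[fast]=5≠a[slow]=4 write a[3]=5, slow++,fast++
slow=3 fast=6: a[fast]=7≠a[slow]=5 write a[4]=7, slow++,fast++

slow=4, fast=7, prefix=[2, 4, 5, 7]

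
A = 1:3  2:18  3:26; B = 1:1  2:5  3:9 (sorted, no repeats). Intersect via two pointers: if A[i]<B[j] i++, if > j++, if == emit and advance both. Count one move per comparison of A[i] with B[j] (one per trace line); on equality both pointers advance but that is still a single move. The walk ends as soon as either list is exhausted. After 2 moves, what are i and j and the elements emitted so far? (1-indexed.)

i=1 j=1: 3>1, j++
i=1 j=2: 3<5, i++

i=2, j=2, emitted=[]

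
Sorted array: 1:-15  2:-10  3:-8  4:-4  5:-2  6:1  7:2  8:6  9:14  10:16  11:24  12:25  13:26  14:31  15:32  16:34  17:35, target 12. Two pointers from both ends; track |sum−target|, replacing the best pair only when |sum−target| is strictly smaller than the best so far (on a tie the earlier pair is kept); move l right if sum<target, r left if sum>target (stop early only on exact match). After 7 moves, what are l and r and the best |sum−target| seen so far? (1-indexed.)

l=2, r=11, best |Δ|=1

[1,17] -15+35=20 d=8 * → r--
[1,16] -15+34=19 d=7 * → r--
[1,15] -15+32=17 d=5 * → r--
[1,14] -15+31=16 d=4 * → r--
[1,13] -15+26=11 d=1 * → l++
[2,13] -10+26=16 d=4 → r--
[2,12] -10+25=15 d=3 → r--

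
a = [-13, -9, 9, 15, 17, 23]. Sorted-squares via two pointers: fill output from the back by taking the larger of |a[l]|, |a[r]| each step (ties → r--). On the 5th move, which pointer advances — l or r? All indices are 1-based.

r

[1,6] |-13|<=|23| out[6]=529 → r--
[1,5] |-13|<=|17| out[5]=289 → r--
[1,4] |-13|<=|15| out[4]=225 → r--
[1,3] |-13|>|9| out[3]=169 → l++
[2,3] |-9|<=|9| out[2]=81 → r--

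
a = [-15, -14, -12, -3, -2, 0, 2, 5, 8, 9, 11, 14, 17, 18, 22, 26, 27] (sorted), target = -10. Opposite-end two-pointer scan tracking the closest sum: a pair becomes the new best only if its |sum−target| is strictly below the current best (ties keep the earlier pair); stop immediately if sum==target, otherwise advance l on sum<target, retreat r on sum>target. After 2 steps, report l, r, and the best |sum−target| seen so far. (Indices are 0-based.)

l=0, r=14, best |Δ|=21

l=0 r=16: -15+27=12 d=22 *, r--
l=0 r=15: -15+26=11 d=21 *, r--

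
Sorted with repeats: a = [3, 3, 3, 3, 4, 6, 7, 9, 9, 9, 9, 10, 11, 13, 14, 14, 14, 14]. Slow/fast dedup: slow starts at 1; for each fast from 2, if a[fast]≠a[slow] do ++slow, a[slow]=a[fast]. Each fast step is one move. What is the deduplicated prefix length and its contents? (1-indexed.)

slow=1 fast=2: a[fast]=3=a[slow] dup, fast++
slow=1 fast=3: a[fast]=3=a[slow] dup, fast++
slow=1 fast=4: a[fast]=3=a[slow] dup, fast++
slow=1 fast=5: a[fast]=4≠a[slow]=3 write a[2]=4, slow++,fast++
slow=2 fast=6: a[fast]=6≠a[slow]=4 write a[3]=6, slow++,fast++
slow=3 fast=7: a[fast]=7≠a[slow]=6 write a[4]=7, slow++,fast++
slow=4 fast=8: a[fast]=9≠a[slow]=7 write a[5]=9, slow++,fast++
slow=5 fast=9: a[fast]=9=a[slow] dup, fast++
slow=5 fast=10: a[fast]=9=a[slow] dup, fast++
slow=5 fast=11: a[fast]=9=a[slow] dup, fast++
slow=5 fast=12: a[fast]=10≠a[slow]=9 write a[6]=10, slow++,fast++
slow=6 fast=13: a[fast]=11≠a[slow]=10 write a[7]=11, slow++,fast++
slow=7 fast=14: a[fast]=13≠a[slow]=11 write a[8]=13, slow++,fast++
slow=8 fast=15: a[fast]=14≠a[slow]=13 write a[9]=14, slow++,fast++
slow=9 fast=16: a[fast]=14=a[slow] dup, fast++
slow=9 fast=17: a[fast]=14=a[slow] dup, fast++
slow=9 fast=18: a[fast]=14=a[slow] dup, fast++

length 9; prefix = [3, 4, 6, 7, 9, 10, 11, 13, 14]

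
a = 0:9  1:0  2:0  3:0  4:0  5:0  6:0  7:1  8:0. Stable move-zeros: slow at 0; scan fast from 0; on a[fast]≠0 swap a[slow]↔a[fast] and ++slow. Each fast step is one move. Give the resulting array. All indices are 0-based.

slow=0 fast=0: a[fast]=9≠0 swap→a[0]=9, slow++,fast++
slow=1 fast=1: a[fast]=0, fast++
slow=1 fast=2: a[fast]=0, fast++
slow=1 fast=3: a[fast]=0, fast++
slow=1 fast=4: a[fast]=0, fast++
slow=1 fast=5: a[fast]=0, fast++
slow=1 fast=6: a[fast]=0, fast++
slow=1 fast=7: a[fast]=1≠0 swap→a[1]=1, slow++,fast++
slow=2 fast=8: a[fast]=0, fast++

[9, 1, 0, 0, 0, 0, 0, 0, 0]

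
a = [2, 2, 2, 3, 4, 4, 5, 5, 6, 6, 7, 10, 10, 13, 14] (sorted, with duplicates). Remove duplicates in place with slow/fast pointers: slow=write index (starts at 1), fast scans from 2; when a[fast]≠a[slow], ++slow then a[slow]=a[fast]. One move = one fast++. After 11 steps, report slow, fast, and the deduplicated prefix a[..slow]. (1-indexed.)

(s=1,f=2) a[fast]=2=a[slow] dup → fast++
(s=1,f=3) a[fast]=2=a[slow] dup → fast++
(s=1,f=4) a[fast]=3≠a[slow]=2 write a[2]=3 → slow++,fast++
(s=2,f=5) a[fast]=4≠a[slow]=3 write a[3]=4 → slow++,fast++
(s=3,f=6) a[fast]=4=a[slow] dup → fast++
(s=3,f=7) a[fast]=5≠a[slow]=4 write a[4]=5 → slow++,fast++
(s=4,f=8) a[fast]=5=a[slow] dup → fast++
(s=4,f=9) a[fast]=6≠a[slow]=5 write a[5]=6 → slow++,fast++
(s=5,f=10) a[fast]=6=a[slow] dup → fast++
(s=5,f=11) a[fast]=7≠a[slow]=6 write a[6]=7 → slow++,fast++
(s=6,f=12) a[fast]=10≠a[slow]=7 write a[7]=10 → slow++,fast++

slow=7, fast=13, prefix=[2, 3, 4, 5, 6, 7, 10]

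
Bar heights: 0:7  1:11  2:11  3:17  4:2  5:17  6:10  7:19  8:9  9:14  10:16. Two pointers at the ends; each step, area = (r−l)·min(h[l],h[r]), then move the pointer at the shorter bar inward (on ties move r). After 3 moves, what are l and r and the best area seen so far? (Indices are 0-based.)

l=0 r=10: min(7,16)*10=70 best=70 *, l++
l=1 r=10: min(11,16)*9=99 best=99 *, l++
l=2 r=10: min(11,16)*8=88 best=99, l++

l=3, r=10, best area=99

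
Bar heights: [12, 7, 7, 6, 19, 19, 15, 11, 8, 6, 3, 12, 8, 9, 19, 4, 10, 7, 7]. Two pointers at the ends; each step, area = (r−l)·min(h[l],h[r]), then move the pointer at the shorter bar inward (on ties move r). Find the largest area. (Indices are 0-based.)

l=0 r=18: min(12,7)*18=126 best=126 *, r--
l=0 r=17: min(12,7)*17=119 best=126, r--
l=0 r=16: min(12,10)*16=160 best=160 *, r--
l=0 r=15: min(12,4)*15=60 best=160, r--
l=0 r=14: min(12,19)*14=168 best=168 *, l++
l=1 r=14: min(7,19)*13=91 best=168, l++
l=2 r=14: min(7,19)*12=84 best=168, l++
l=3 r=14: min(6,19)*11=66 best=168, l++
l=4 r=14: min(19,19)*10=190 best=190 *, r--
l=4 r=13: min(19,9)*9=81 best=190, r--
l=4 r=12: min(19,8)*8=64 best=190, r--
l=4 r=11: min(19,12)*7=84 best=190, r--
l=4 r=10: min(19,3)*6=18 best=190, r--
l=4 r=9: min(19,6)*5=30 best=190, r--
l=4 r=8: min(19,8)*4=32 best=190, r--
l=4 r=7: min(19,11)*3=33 best=190, r--
l=4 r=6: min(19,15)*2=30 best=190, r--
l=4 r=5: min(19,19)*1=19 best=190, r--

max area = 190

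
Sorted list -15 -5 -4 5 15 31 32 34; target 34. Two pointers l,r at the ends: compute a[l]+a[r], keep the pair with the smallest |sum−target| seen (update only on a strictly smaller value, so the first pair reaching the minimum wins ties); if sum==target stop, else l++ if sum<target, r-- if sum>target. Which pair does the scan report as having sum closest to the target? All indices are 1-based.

[1,8] -15+34=19 d=15 * → l++
[2,8] -5+34=29 d=5 * → l++
[3,8] -4+34=30 d=4 * → l++
[4,8] 5+34=39 d=5 → r--
[4,7] 5+32=37 d=3 * → r--
[4,6] 5+31=36 d=2 * → r--
[4,5] 5+15=20 d=14 → l++

pair (5, 31) with sum 36 (|Δ|=2)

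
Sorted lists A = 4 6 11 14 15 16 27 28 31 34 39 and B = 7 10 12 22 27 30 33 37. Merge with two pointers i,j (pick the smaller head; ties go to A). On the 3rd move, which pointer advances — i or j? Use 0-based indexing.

i=0 j=0: A[i]=4<=B[j]=7 take 4, i++
i=1 j=0: A[i]=6<=B[j]=7 take 6, i++
i=2 j=0: A[i]=11>B[j]=7 take 7, j++

j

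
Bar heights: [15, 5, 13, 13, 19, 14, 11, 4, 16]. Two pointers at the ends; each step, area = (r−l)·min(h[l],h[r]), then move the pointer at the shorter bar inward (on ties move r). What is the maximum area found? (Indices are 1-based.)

l=1 r=9: min(15,16)*8=120 best=120 *, l++
l=2 r=9: min(5,16)*7=35 best=120, l++
l=3 r=9: min(13,16)*6=78 best=120, l++
l=4 r=9: min(13,16)*5=65 best=120, l++
l=5 r=9: min(19,16)*4=64 best=120, r--
l=5 r=8: min(19,4)*3=12 best=120, r--
l=5 r=7: min(19,11)*2=22 best=120, r--
l=5 r=6: min(19,14)*1=14 best=120, r--

max area = 120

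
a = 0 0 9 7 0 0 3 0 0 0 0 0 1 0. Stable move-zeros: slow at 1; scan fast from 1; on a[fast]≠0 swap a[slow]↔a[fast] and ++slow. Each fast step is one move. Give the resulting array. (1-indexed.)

[9, 7, 3, 1, 0, 0, 0, 0, 0, 0, 0, 0, 0, 0]

slow=1 fast=1: a[fast]=0, fast++
slow=1 fast=2: a[fast]=0, fast++
slow=1 fast=3: a[fast]=9≠0 swap→a[1]=9, slow++,fast++
slow=2 fast=4: a[fast]=7≠0 swap→a[2]=7, slow++,fast++
slow=3 fast=5: a[fast]=0, fast++
slow=3 fast=6: a[fast]=0, fast++
slow=3 fast=7: a[fast]=3≠0 swap→a[3]=3, slow++,fast++
slow=4 fast=8: a[fast]=0, fast++
slow=4 fast=9: a[fast]=0, fast++
slow=4 fast=10: a[fast]=0, fast++
slow=4 fast=11: a[fast]=0, fast++
slow=4 fast=12: a[fast]=0, fast++
slow=4 fast=13: a[fast]=1≠0 swap→a[4]=1, slow++,fast++
slow=5 fast=14: a[fast]=0, fast++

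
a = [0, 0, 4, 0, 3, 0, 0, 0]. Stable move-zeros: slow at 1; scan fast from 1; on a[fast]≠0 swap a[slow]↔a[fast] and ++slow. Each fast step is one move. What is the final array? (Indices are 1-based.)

[4, 3, 0, 0, 0, 0, 0, 0]

(s=1,f=1) a[fast]=0 → fast++
(s=1,f=2) a[fast]=0 → fast++
(s=1,f=3) a[fast]=4≠0 swap→a[1]=4 → slow++,fast++
(s=2,f=4) a[fast]=0 → fast++
(s=2,f=5) a[fast]=3≠0 swap→a[2]=3 → slow++,fast++
(s=3,f=6) a[fast]=0 → fast++
(s=3,f=7) a[fast]=0 → fast++
(s=3,f=8) a[fast]=0 → fast++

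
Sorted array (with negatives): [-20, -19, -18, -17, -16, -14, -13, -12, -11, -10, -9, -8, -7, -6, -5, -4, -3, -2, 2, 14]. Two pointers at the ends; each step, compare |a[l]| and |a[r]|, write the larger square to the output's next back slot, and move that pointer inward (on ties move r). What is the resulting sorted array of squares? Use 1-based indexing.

[1,20] |-20|>|14| out[20]=400 → l++
[2,20] |-19|>|14| out[19]=361 → l++
[3,20] |-18|>|14| out[18]=324 → l++
[4,20] |-17|>|14| out[17]=289 → l++
[5,20] |-16|>|14| out[16]=256 → l++
[6,20] |-14|<=|14| out[15]=196 → r--
[6,19] |-14|>|2| out[14]=196 → l++
[7,19] |-13|>|2| out[13]=169 → l++
[8,19] |-12|>|2| out[12]=144 → l++
[9,19] |-11|>|2| out[11]=121 → l++
[10,19] |-10|>|2| out[10]=100 → l++
[11,19] |-9|>|2| out[9]=81 → l++
[12,19] |-8|>|2| out[8]=64 → l++
[13,19] |-7|>|2| out[7]=49 → l++
[14,19] |-6|>|2| out[6]=36 → l++
[15,19] |-5|>|2| out[5]=25 → l++
[16,19] |-4|>|2| out[4]=16 → l++
[17,19] |-3|>|2| out[3]=9 → l++
[18,19] |-2|<=|2| out[2]=4 → r--
[18,18] |-2|<=|-2| out[1]=4 → r--

[4, 4, 9, 16, 25, 36, 49, 64, 81, 100, 121, 144, 169, 196, 196, 256, 289, 324, 361, 400]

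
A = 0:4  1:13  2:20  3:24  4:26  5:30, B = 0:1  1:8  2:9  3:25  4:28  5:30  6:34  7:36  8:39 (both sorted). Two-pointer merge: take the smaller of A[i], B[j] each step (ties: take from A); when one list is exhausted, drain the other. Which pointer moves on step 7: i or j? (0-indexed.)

i=0 j=0: A[i]=4>B[j]=1 take 1, j++
i=0 j=1: A[i]=4<=B[j]=8 take 4, i++
i=1 j=1: A[i]=13>B[j]=8 take 8, j++
i=1 j=2: A[i]=13>B[j]=9 take 9, j++
i=1 j=3: A[i]=13<=B[j]=25 take 13, i++
i=2 j=3: A[i]=20<=B[j]=25 take 20, i++
i=3 j=3: A[i]=24<=B[j]=25 take 24, i++

i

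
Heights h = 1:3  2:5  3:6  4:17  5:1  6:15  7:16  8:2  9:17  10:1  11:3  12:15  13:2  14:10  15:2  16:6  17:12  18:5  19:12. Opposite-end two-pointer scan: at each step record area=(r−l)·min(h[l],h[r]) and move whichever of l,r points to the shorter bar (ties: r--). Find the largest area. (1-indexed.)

[1,19] min(3,12)*18=54 best=54 * → l++
[2,19] min(5,12)*17=85 best=85 * → l++
[3,19] min(6,12)*16=96 best=96 * → l++
[4,19] min(17,12)*15=180 best=180 * → r--
[4,18] min(17,5)*14=70 best=180 → r--
[4,17] min(17,12)*13=156 best=180 → r--
[4,16] min(17,6)*12=72 best=180 → r--
[4,15] min(17,2)*11=22 best=180 → r--
[4,14] min(17,10)*10=100 best=180 → r--
[4,13] min(17,2)*9=18 best=180 → r--
[4,12] min(17,15)*8=120 best=180 → r--
[4,11] min(17,3)*7=21 best=180 → r--
[4,10] min(17,1)*6=6 best=180 → r--
[4,9] min(17,17)*5=85 best=180 → r--
[4,8] min(17,2)*4=8 best=180 → r--
[4,7] min(17,16)*3=48 best=180 → r--
[4,6] min(17,15)*2=30 best=180 → r--
[4,5] min(17,1)*1=1 best=180 → r--

max area = 180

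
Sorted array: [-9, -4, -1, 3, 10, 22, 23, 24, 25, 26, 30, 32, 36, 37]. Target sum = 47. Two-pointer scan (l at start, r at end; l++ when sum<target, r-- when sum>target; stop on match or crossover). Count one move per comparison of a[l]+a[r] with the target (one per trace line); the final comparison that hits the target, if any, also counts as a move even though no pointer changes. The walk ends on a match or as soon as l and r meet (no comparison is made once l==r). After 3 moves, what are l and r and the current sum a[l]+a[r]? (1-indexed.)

l=4, r=14, sum=40

[1,14] -9+37=28 <47 → l++
[2,14] -4+37=33 <47 → l++
[3,14] -1+37=36 <47 → l++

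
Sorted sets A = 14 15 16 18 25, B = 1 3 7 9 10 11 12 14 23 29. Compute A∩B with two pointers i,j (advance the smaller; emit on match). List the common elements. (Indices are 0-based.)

i=0 j=0: 14>1, j++
i=0 j=1: 14>3, j++
i=0 j=2: 14>7, j++
i=0 j=3: 14>9, j++
i=0 j=4: 14>10, j++
i=0 j=5: 14>11, j++
i=0 j=6: 14>12, j++
i=0 j=7: 14==14 emit, i++,j++
i=1 j=8: 15<23, i++
i=2 j=8: 16<23, i++
i=3 j=8: 18<23, i++
i=4 j=8: 25>23, j++
i=4 j=9: 25<29, i++

intersection = [14]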